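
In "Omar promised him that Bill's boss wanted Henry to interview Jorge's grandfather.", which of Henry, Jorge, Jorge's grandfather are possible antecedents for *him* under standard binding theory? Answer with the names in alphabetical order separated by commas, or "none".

none

*him* is a pronoun; Principle B requires it to be free in its binding domain — the matrix clause.
— Henry: subject of the clause headed by 'interview'; is c-commanded by the pronoun; coreference would bind this R-expression — blocked (Principle C).
— Jorge: possessor inside the object DP of the clause headed by 'interview'; is c-commanded by the pronoun; coreference would bind this R-expression — blocked (Principle C).
— Jorge's grandfather: object of the clause headed by 'interview'; is c-commanded by the pronoun; coreference would bind this R-expression — blocked (Principle C).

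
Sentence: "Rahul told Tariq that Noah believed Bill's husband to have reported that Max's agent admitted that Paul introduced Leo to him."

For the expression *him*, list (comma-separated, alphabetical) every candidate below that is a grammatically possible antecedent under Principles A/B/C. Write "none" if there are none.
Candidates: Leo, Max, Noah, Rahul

*him* is a pronoun; Principle B requires it to be free in its binding domain — the clause headed by 'introduced'.
— Leo: object of the clause headed by 'introduced'; c-commands the pronoun within its binding domain — blocked (Principle B).
— Max: possessor inside the subject DP of the clause headed by 'admitted'; does not c-command the pronoun — Principle B does not apply; allowed.
— Noah: subject of the clause headed by 'believed'; c-commands the pronoun but lies outside its binding domain — allowed.
— Rahul: subject of the matrix clause; c-commands the pronoun but lies outside its binding domain — allowed.

Max, Noah, Rahul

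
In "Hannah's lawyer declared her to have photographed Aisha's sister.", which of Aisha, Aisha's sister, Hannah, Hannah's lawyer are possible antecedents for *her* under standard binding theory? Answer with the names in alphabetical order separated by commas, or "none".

*her* is a pronoun; Principle B requires it to be free in its binding domain — the matrix clause.
— Aisha: possessor inside the object DP of the clause headed by 'photographed'; is c-commanded by the pronoun; coreference would bind this R-expression — blocked (Principle C).
— Aisha's sister: object of the clause headed by 'photographed'; is c-commanded by the pronoun; coreference would bind this R-expression — blocked (Principle C).
— Hannah: possessor inside the subject DP of the matrix clause; does not c-command the pronoun — Principle B does not apply; allowed.
— Hannah's lawyer: subject of the matrix clause; c-commands the pronoun within its binding domain — blocked (Principle B).

Hannah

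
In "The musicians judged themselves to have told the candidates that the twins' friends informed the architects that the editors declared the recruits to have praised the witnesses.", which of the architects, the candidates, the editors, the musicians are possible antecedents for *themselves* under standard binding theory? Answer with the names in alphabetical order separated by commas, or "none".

the musicians

*themselves* is a reflexive; Principle A requires it to be bound within its binding domain — the matrix clause.
— the architects: object of the clause headed by 'informed'; does not c-command the reflexive — cannot bind it (Principle A).
— the candidates: object of the clause headed by 'told'; does not c-command the reflexive — cannot bind it (Principle A).
— the editors: subject of the clause headed by 'declared'; does not c-command the reflexive — cannot bind it (Principle A).
— the musicians: subject of the matrix clause; c-commands the reflexive within its binding domain — allowed (Principle A).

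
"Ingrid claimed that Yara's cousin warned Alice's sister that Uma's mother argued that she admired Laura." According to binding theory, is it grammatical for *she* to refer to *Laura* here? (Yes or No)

*Laura* is an R-expression; Principle C requires it to be free (not bound by any c-commanding expression).
— she: subject of the clause headed by 'admired'; the pronoun c-commands the R-expression — coreference blocked (Principle C).

No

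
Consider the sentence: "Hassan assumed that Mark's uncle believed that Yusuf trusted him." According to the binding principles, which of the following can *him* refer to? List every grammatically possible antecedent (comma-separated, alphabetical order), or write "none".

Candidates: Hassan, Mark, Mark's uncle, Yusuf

Hassan, Mark, Mark's uncle

*him* is a pronoun; Principle B requires it to be free in its binding domain — the clause headed by 'trusted'.
— Hassan: subject of the matrix clause; c-commands the pronoun but lies outside its binding domain — allowed.
— Mark: possessor inside the subject DP of the clause headed by 'believed'; does not c-command the pronoun — Principle B does not apply; allowed.
— Mark's uncle: subject of the clause headed by 'believed'; c-commands the pronoun but lies outside its binding domain — allowed.
— Yusuf: subject of the clause headed by 'trusted'; c-commands the pronoun within its binding domain — blocked (Principle B).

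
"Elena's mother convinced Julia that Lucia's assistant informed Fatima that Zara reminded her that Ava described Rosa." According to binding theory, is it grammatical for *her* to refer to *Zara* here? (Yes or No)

*Zara* is an R-expression; Principle C requires it to be free (not bound by any c-commanding expression).
— her: object of the clause headed by 'reminded'; the R-expression locally c-commands the pronoun — coreference blocked (Principle B on the pronoun).

No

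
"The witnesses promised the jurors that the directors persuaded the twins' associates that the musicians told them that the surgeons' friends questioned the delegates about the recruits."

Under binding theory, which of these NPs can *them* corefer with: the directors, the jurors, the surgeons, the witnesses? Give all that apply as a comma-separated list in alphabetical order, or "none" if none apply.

the directors, the jurors, the witnesses

*them* is a pronoun; Principle B requires it to be free in its binding domain — the clause headed by 'told'.
— the directors: subject of the clause headed by 'persuaded'; c-commands the pronoun but lies outside its binding domain — allowed.
— the jurors: object of the matrix clause; c-commands the pronoun but lies outside its binding domain — allowed.
— the surgeons: possessor inside the subject DP of the clause headed by 'questioned'; is c-commanded by the pronoun; coreference would bind this R-expression — blocked (Principle C).
— the witnesses: subject of the matrix clause; c-commands the pronoun but lies outside its binding domain — allowed.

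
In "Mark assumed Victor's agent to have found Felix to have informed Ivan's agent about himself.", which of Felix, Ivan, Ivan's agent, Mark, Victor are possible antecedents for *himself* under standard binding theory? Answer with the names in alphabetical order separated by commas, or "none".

Felix, Ivan's agent

*himself* is a reflexive; Principle A requires it to be bound within its binding domain — the clause headed by 'informed'.
— Felix: subject of the clause headed by 'informed'; c-commands the reflexive within its binding domain — allowed (Principle A).
— Ivan: possessor inside the object DP of the clause headed by 'informed'; does not c-command the reflexive — cannot bind it (Principle A).
— Ivan's agent: object of the clause headed by 'informed'; c-commands the reflexive within its binding domain — allowed (Principle A).
— Mark: subject of the matrix clause; c-commands the reflexive but lies outside its binding domain — cannot bind it (Principle A).
— Victor: possessor inside the subject DP of the clause headed by 'found'; does not c-command the reflexive — cannot bind it (Principle A).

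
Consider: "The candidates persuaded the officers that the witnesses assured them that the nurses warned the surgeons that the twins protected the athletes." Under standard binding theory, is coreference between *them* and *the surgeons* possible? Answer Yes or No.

*the surgeons* is an R-expression; Principle C requires it to be free (not bound by any c-commanding expression).
— them: object of the clause headed by 'assured'; the pronoun c-commands the R-expression — coreference blocked (Principle C).

No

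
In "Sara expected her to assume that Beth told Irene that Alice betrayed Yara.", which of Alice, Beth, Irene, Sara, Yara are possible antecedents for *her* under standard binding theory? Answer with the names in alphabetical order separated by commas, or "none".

none

*her* is a pronoun; Principle B requires it to be free in its binding domain — the matrix clause.
— Alice: subject of the clause headed by 'betrayed'; is c-commanded by the pronoun; coreference would bind this R-expression — blocked (Principle C).
— Beth: subject of the clause headed by 'told'; is c-commanded by the pronoun; coreference would bind this R-expression — blocked (Principle C).
— Irene: object of the clause headed by 'told'; is c-commanded by the pronoun; coreference would bind this R-expression — blocked (Principle C).
— Sara: subject of the matrix clause; c-commands the pronoun within its binding domain — blocked (Principle B).
— Yara: object of the clause headed by 'betrayed'; is c-commanded by the pronoun; coreference would bind this R-expression — blocked (Principle C).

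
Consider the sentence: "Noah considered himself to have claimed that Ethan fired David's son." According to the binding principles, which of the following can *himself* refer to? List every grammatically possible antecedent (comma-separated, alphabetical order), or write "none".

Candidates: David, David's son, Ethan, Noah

*himself* is a reflexive; Principle A requires it to be bound within its binding domain — the matrix clause.
— David: possessor inside the object DP of the clause headed by 'fired'; does not c-command the reflexive — cannot bind it (Principle A).
— David's son: object of the clause headed by 'fired'; does not c-command the reflexive — cannot bind it (Principle A).
— Ethan: subject of the clause headed by 'fired'; does not c-command the reflexive — cannot bind it (Principle A).
— Noah: subject of the matrix clause; c-commands the reflexive within its binding domain — allowed (Principle A).

Noah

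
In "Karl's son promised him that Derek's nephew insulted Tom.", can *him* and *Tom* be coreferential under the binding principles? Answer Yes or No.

No

*Tom* is an R-expression; Principle C requires it to be free (not bound by any c-commanding expression).
— him: object of the matrix clause; the pronoun c-commands the R-expression — coreference blocked (Principle C).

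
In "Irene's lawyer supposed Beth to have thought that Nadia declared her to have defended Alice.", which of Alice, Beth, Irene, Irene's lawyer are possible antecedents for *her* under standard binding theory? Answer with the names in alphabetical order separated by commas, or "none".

*her* is a pronoun; Principle B requires it to be free in its binding domain — the clause headed by 'declared'.
— Alice: object of the clause headed by 'defended'; is c-commanded by the pronoun; coreference would bind this R-expression — blocked (Principle C).
— Beth: subject of the clause headed by 'thought'; c-commands the pronoun but lies outside its binding domain — allowed.
— Irene: possessor inside the subject DP of the matrix clause; does not c-command the pronoun — Principle B does not apply; allowed.
— Irene's lawyer: subject of the matrix clause; c-commands the pronoun but lies outside its binding domain — allowed.

Beth, Irene, Irene's lawyer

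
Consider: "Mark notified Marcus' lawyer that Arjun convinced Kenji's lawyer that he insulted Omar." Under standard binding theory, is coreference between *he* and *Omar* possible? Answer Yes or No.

*Omar* is an R-expression; Principle C requires it to be free (not bound by any c-commanding expression).
— he: subject of the clause headed by 'insulted'; the pronoun c-commands the R-expression — coreference blocked (Principle C).

No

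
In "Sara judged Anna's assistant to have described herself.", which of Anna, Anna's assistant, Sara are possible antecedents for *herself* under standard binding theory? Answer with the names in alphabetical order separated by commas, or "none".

*herself* is a reflexive; Principle A requires it to be bound within its binding domain — the clause headed by 'described'.
— Anna: possessor inside the subject DP of the clause headed by 'described'; does not c-command the reflexive — cannot bind it (Principle A).
— Anna's assistant: subject of the clause headed by 'described'; c-commands the reflexive within its binding domain — allowed (Principle A).
— Sara: subject of the matrix clause; c-commands the reflexive but lies outside its binding domain — cannot bind it (Principle A).

Anna's assistant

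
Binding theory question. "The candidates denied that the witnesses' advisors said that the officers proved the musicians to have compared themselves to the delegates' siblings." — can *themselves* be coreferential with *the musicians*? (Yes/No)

*themselves* is a reflexive; Principle A requires it to be bound within its binding domain — the clause headed by 'compared'.
— the musicians: subject of the clause headed by 'compared'; c-commands the reflexive within its binding domain — allowed (Principle A).

Yes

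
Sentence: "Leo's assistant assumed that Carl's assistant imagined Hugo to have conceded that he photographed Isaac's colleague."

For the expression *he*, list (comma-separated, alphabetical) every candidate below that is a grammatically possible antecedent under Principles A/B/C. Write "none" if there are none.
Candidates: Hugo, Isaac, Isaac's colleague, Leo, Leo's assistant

*he* is a pronoun; Principle B requires it to be free in its binding domain — the clause headed by 'photographed'.
— Hugo: subject of the clause headed by 'conceded'; c-commands the pronoun but lies outside its binding domain — allowed.
— Isaac: possessor inside the object DP of the clause headed by 'photographed'; is c-commanded by the pronoun; coreference would bind this R-expression — blocked (Principle C).
— Isaac's colleague: object of the clause headed by 'photographed'; is c-commanded by the pronoun; coreference would bind this R-expression — blocked (Principle C).
— Leo: possessor inside the subject DP of the matrix clause; does not c-command the pronoun — Principle B does not apply; allowed.
— Leo's assistant: subject of the matrix clause; c-commands the pronoun but lies outside its binding domain — allowed.

Hugo, Leo, Leo's assistant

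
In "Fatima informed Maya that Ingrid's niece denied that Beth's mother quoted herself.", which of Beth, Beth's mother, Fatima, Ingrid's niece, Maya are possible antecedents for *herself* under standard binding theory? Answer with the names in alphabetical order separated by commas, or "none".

*herself* is a reflexive; Principle A requires it to be bound within its binding domain — the clause headed by 'quoted'.
— Beth: possessor inside the subject DP of the clause headed by 'quoted'; does not c-command the reflexive — cannot bind it (Principle A).
— Beth's mother: subject of the clause headed by 'quoted'; c-commands the reflexive within its binding domain — allowed (Principle A).
— Fatima: subject of the matrix clause; c-commands the reflexive but lies outside its binding domain — cannot bind it (Principle A).
— Ingrid's niece: subject of the clause headed by 'denied'; c-commands the reflexive but lies outside its binding domain — cannot bind it (Principle A).
— Maya: object of the matrix clause; c-commands the reflexive but lies outside its binding domain — cannot bind it (Principle A).

Beth's mother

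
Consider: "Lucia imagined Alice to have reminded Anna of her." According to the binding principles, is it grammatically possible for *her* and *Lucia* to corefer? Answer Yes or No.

*her* is a pronoun; Principle B requires it to be free in its binding domain — the clause headed by 'reminded'.
— Lucia: subject of the matrix clause; c-commands the pronoun but lies outside its binding domain — allowed.

Yes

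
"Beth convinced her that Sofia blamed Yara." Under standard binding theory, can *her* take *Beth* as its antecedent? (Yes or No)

*her* is a pronoun; Principle B requires it to be free in its binding domain — the matrix clause.
— Beth: subject of the matrix clause; c-commands the pronoun within its binding domain — blocked (Principle B).

No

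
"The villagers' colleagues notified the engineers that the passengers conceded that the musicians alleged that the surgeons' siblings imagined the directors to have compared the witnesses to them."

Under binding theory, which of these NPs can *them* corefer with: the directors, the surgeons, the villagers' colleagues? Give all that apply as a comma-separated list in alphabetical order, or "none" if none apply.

*them* is a pronoun; Principle B requires it to be free in its binding domain — the clause headed by 'compared'.
— the directors: subject of the clause headed by 'compared'; c-commands the pronoun within its binding domain — blocked (Principle B).
— the surgeons: possessor inside the subject DP of the clause headed by 'imagined'; does not c-command the pronoun — Principle B does not apply; allowed.
— the villagers' colleagues: subject of the matrix clause; c-commands the pronoun but lies outside its binding domain — allowed.

the surgeons, the villagers' colleagues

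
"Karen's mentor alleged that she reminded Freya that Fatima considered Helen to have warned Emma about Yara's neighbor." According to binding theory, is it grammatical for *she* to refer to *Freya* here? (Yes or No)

No

*Freya* is an R-expression; Principle C requires it to be free (not bound by any c-commanding expression).
— she: subject of the clause headed by 'reminded'; the pronoun c-commands the R-expression — coreference blocked (Principle C).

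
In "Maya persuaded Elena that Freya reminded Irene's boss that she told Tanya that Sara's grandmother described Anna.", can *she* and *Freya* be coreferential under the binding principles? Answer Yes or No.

*Freya* is an R-expression; Principle C requires it to be free (not bound by any c-commanding expression).
— she: subject of the clause headed by 'told'; the pronoun does not c-command the R-expression — coreference allowed.

Yes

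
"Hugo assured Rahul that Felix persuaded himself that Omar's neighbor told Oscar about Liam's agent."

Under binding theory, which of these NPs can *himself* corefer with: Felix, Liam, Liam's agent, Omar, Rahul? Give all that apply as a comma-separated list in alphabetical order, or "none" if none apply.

Felix

*himself* is a reflexive; Principle A requires it to be bound within its binding domain — the clause headed by 'persuaded'.
— Felix: subject of the clause headed by 'persuaded'; c-commands the reflexive within its binding domain — allowed (Principle A).
— Liam: possessor inside the second object DP of the clause headed by 'told'; does not c-command the reflexive — cannot bind it (Principle A).
— Liam's agent: second object of the clause headed by 'told'; does not c-command the reflexive — cannot bind it (Principle A).
— Omar: possessor inside the subject DP of the clause headed by 'told'; does not c-command the reflexive — cannot bind it (Principle A).
— Rahul: object of the matrix clause; c-commands the reflexive but lies outside its binding domain — cannot bind it (Principle A).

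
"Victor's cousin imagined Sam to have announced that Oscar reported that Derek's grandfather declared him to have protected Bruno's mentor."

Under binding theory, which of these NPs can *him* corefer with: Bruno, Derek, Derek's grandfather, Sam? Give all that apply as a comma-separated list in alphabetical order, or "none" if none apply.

*him* is a pronoun; Principle B requires it to be free in its binding domain — the clause headed by 'declared'.
— Bruno: possessor inside the object DP of the clause headed by 'protected'; is c-commanded by the pronoun; coreference would bind this R-expression — blocked (Principle C).
— Derek: possessor inside the subject DP of the clause headed by 'declared'; does not c-command the pronoun — Principle B does not apply; allowed.
— Derek's grandfather: subject of the clause headed by 'declared'; c-commands the pronoun within its binding domain — blocked (Principle B).
— Sam: subject of the clause headed by 'announced'; c-commands the pronoun but lies outside its binding domain — allowed.

Derek, Sam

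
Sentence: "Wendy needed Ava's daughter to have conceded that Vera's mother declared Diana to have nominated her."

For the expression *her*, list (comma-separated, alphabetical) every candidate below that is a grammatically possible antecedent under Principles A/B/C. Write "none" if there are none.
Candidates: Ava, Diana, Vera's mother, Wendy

Ava, Vera's mother, Wendy

*her* is a pronoun; Principle B requires it to be free in its binding domain — the clause headed by 'nominated'.
— Ava: possessor inside the subject DP of the clause headed by 'conceded'; does not c-command the pronoun — Principle B does not apply; allowed.
— Diana: subject of the clause headed by 'nominated'; c-commands the pronoun within its binding domain — blocked (Principle B).
— Vera's mother: subject of the clause headed by 'declared'; c-commands the pronoun but lies outside its binding domain — allowed.
— Wendy: subject of the matrix clause; c-commands the pronoun but lies outside its binding domain — allowed.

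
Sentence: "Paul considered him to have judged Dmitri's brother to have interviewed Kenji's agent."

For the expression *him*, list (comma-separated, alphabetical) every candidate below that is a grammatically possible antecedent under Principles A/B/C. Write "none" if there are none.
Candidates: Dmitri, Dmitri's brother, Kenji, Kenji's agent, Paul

*him* is a pronoun; Principle B requires it to be free in its binding domain — the matrix clause.
— Dmitri: possessor inside the subject DP of the clause headed by 'interviewed'; is c-commanded by the pronoun; coreference would bind this R-expression — blocked (Principle C).
— Dmitri's brother: subject of the clause headed by 'interviewed'; is c-commanded by the pronoun; coreference would bind this R-expression — blocked (Principle C).
— Kenji: possessor inside the object DP of the clause headed by 'interviewed'; is c-commanded by the pronoun; coreference would bind this R-expression — blocked (Principle C).
— Kenji's agent: object of the clause headed by 'interviewed'; is c-commanded by the pronoun; coreference would bind this R-expression — blocked (Principle C).
— Paul: subject of the matrix clause; c-commands the pronoun within its binding domain — blocked (Principle B).

none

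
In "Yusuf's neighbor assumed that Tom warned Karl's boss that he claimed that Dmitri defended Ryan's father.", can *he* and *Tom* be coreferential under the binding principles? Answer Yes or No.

*Tom* is an R-expression; Principle C requires it to be free (not bound by any c-commanding expression).
— he: subject of the clause headed by 'claimed'; the pronoun does not c-command the R-expression — coreference allowed.

Yes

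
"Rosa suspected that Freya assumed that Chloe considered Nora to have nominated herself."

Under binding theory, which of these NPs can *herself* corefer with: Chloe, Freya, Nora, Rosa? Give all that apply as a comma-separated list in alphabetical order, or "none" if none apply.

*herself* is a reflexive; Principle A requires it to be bound within its binding domain — the clause headed by 'nominated'.
— Chloe: subject of the clause headed by 'considered'; c-commands the reflexive but lies outside its binding domain — cannot bind it (Principle A).
— Freya: subject of the clause headed by 'assumed'; c-commands the reflexive but lies outside its binding domain — cannot bind it (Principle A).
— Nora: subject of the clause headed by 'nominated'; c-commands the reflexive within its binding domain — allowed (Principle A).
— Rosa: subject of the matrix clause; c-commands the reflexive but lies outside its binding domain — cannot bind it (Principle A).

Nora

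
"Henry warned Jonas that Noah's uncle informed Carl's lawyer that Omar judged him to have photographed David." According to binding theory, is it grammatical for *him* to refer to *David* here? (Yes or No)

No

*David* is an R-expression; Principle C requires it to be free (not bound by any c-commanding expression).
— him: subject of the clause headed by 'photographed'; the pronoun c-commands the R-expression — coreference blocked (Principle C).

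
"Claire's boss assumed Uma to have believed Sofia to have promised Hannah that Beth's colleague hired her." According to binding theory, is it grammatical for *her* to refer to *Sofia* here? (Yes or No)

Yes

*Sofia* is an R-expression; Principle C requires it to be free (not bound by any c-commanding expression).
— her: object of the clause headed by 'hired'; the pronoun does not c-command the R-expression — coreference allowed.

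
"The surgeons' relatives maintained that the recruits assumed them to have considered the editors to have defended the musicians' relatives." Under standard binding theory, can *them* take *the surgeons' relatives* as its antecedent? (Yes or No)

*them* is a pronoun; Principle B requires it to be free in its binding domain — the clause headed by 'assumed'.
— the surgeons' relatives: subject of the matrix clause; c-commands the pronoun but lies outside its binding domain — allowed.

Yes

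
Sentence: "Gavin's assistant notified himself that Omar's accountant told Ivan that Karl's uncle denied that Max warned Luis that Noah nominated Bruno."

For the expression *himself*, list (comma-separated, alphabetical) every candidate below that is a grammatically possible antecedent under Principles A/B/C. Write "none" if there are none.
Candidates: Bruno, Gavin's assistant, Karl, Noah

*himself* is a reflexive; Principle A requires it to be bound within its binding domain — the matrix clause.
— Bruno: object of the clause headed by 'nominated'; does not c-command the reflexive — cannot bind it (Principle A).
— Gavin's assistant: subject of the matrix clause; c-commands the reflexive within its binding domain — allowed (Principle A).
— Karl: possessor inside the subject DP of the clause headed by 'denied'; does not c-command the reflexive — cannot bind it (Principle A).
— Noah: subject of the clause headed by 'nominated'; does not c-command the reflexive — cannot bind it (Principle A).

Gavin's assistant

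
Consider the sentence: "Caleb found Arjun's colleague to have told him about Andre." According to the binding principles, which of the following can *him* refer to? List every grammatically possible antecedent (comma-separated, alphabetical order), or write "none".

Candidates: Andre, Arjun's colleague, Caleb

Caleb

*him* is a pronoun; Principle B requires it to be free in its binding domain — the clause headed by 'told'.
— Andre: second object of the clause headed by 'told'; is c-commanded by the pronoun; coreference would bind this R-expression — blocked (Principle C).
— Arjun's colleague: subject of the clause headed by 'told'; c-commands the pronoun within its binding domain — blocked (Principle B).
— Caleb: subject of the matrix clause; c-commands the pronoun but lies outside its binding domain — allowed.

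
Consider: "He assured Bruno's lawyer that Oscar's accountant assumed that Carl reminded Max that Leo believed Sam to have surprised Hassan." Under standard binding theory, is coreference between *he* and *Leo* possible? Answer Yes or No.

*Leo* is an R-expression; Principle C requires it to be free (not bound by any c-commanding expression).
— he: subject of the matrix clause; the pronoun c-commands the R-expression — coreference blocked (Principle C).

No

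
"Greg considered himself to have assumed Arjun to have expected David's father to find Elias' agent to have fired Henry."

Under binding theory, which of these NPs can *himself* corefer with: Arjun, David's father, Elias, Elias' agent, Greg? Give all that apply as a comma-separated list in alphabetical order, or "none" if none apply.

*himself* is a reflexive; Principle A requires it to be bound within its binding domain — the matrix clause.
— Arjun: subject of the clause headed by 'expected'; does not c-command the reflexive — cannot bind it (Principle A).
— David's father: subject of the clause headed by 'find'; does not c-command the reflexive — cannot bind it (Principle A).
— Elias: possessor inside the subject DP of the clause headed by 'fired'; does not c-command the reflexive — cannot bind it (Principle A).
— Elias' agent: subject of the clause headed by 'fired'; does not c-command the reflexive — cannot bind it (Principle A).
— Greg: subject of the matrix clause; c-commands the reflexive within its binding domain — allowed (Principle A).

Greg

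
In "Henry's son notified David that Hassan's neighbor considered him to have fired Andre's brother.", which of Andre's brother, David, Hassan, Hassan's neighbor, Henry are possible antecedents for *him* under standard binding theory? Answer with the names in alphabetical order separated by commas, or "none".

David, Hassan, Henry

*him* is a pronoun; Principle B requires it to be free in its binding domain — the clause headed by 'considered'.
— Andre's brother: object of the clause headed by 'fired'; is c-commanded by the pronoun; coreference would bind this R-expression — blocked (Principle C).
— David: object of the matrix clause; c-commands the pronoun but lies outside its binding domain — allowed.
— Hassan: possessor inside the subject DP of the clause headed by 'considered'; does not c-command the pronoun — Principle B does not apply; allowed.
— Hassan's neighbor: subject of the clause headed by 'considered'; c-commands the pronoun within its binding domain — blocked (Principle B).
— Henry: possessor inside the subject DP of the matrix clause; does not c-command the pronoun — Principle B does not apply; allowed.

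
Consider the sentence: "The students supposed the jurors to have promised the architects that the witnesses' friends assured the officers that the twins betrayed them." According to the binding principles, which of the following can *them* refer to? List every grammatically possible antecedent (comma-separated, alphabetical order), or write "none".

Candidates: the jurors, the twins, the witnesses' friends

*them* is a pronoun; Principle B requires it to be free in its binding domain — the clause headed by 'betrayed'.
— the jurors: subject of the clause headed by 'promised'; c-commands the pronoun but lies outside its binding domain — allowed.
— the twins: subject of the clause headed by 'betrayed'; c-commands the pronoun within its binding domain — blocked (Principle B).
— the witnesses' friends: subject of the clause headed by 'assured'; c-commands the pronoun but lies outside its binding domain — allowed.

the jurors, the witnesses' friends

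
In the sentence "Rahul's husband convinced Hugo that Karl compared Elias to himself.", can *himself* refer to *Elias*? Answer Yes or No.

*himself* is a reflexive; Principle A requires it to be bound within its binding domain — the clause headed by 'compared'.
— Elias: object of the clause headed by 'compared'; c-commands the reflexive within its binding domain — allowed (Principle A).

Yes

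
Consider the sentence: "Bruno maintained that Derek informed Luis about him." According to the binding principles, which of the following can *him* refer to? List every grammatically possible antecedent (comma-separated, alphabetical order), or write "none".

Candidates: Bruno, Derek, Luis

*him* is a pronoun; Principle B requires it to be free in its binding domain — the clause headed by 'informed'.
— Bruno: subject of the matrix clause; c-commands the pronoun but lies outside its binding domain — allowed.
— Derek: subject of the clause headed by 'informed'; c-commands the pronoun within its binding domain — blocked (Principle B).
— Luis: object of the clause headed by 'informed'; c-commands the pronoun within its binding domain — blocked (Principle B).

Bruno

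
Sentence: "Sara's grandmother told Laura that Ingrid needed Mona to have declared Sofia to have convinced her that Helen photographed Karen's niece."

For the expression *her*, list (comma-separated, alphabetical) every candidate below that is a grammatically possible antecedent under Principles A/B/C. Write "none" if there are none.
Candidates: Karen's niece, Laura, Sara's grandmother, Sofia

*her* is a pronoun; Principle B requires it to be free in its binding domain — the clause headed by 'convinced'.
— Karen's niece: object of the clause headed by 'photographed'; is c-commanded by the pronoun; coreference would bind this R-expression — blocked (Principle C).
— Laura: object of the matrix clause; c-commands the pronoun but lies outside its binding domain — allowed.
— Sara's grandmother: subject of the matrix clause; c-commands the pronoun but lies outside its binding domain — allowed.
— Sofia: subject of the clause headed by 'convinced'; c-commands the pronoun within its binding domain — blocked (Principle B).

Laura, Sara's grandmother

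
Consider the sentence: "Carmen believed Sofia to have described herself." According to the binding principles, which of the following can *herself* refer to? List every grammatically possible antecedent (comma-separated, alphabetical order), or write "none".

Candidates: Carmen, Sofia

*herself* is a reflexive; Principle A requires it to be bound within its binding domain — the clause headed by 'described'.
— Carmen: subject of the matrix clause; c-commands the reflexive but lies outside its binding domain — cannot bind it (Principle A).
— Sofia: subject of the clause headed by 'described'; c-commands the reflexive within its binding domain — allowed (Principle A).

Sofia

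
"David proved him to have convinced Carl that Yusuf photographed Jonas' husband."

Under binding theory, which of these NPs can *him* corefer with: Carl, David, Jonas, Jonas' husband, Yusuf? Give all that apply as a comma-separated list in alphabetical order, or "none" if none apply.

none

*him* is a pronoun; Principle B requires it to be free in its binding domain — the matrix clause.
— Carl: object of the clause headed by 'convinced'; is c-commanded by the pronoun; coreference would bind this R-expression — blocked (Principle C).
— David: subject of the matrix clause; c-commands the pronoun within its binding domain — blocked (Principle B).
— Jonas: possessor inside the object DP of the clause headed by 'photographed'; is c-commanded by the pronoun; coreference would bind this R-expression — blocked (Principle C).
— Jonas' husband: object of the clause headed by 'photographed'; is c-commanded by the pronoun; coreference would bind this R-expression — blocked (Principle C).
— Yusuf: subject of the clause headed by 'photographed'; is c-commanded by the pronoun; coreference would bind this R-expression — blocked (Principle C).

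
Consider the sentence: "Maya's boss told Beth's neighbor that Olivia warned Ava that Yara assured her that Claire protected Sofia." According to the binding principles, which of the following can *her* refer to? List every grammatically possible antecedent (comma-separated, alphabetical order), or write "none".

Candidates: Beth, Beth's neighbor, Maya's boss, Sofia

Beth, Beth's neighbor, Maya's boss

*her* is a pronoun; Principle B requires it to be free in its binding domain — the clause headed by 'assured'.
— Beth: possessor inside the object DP of the matrix clause; does not c-command the pronoun — Principle B does not apply; allowed.
— Beth's neighbor: object of the matrix clause; c-commands the pronoun but lies outside its binding domain — allowed.
— Maya's boss: subject of the matrix clause; c-commands the pronoun but lies outside its binding domain — allowed.
— Sofia: object of the clause headed by 'protected'; is c-commanded by the pronoun; coreference would bind this R-expression — blocked (Principle C).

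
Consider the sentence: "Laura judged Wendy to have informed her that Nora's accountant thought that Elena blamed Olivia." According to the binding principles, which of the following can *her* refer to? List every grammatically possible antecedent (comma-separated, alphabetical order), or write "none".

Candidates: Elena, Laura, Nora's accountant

Laura

*her* is a pronoun; Principle B requires it to be free in its binding domain — the clause headed by 'informed'.
— Elena: subject of the clause headed by 'blamed'; is c-commanded by the pronoun; coreference would bind this R-expression — blocked (Principle C).
— Laura: subject of the matrix clause; c-commands the pronoun but lies outside its binding domain — allowed.
— Nora's accountant: subject of the clause headed by 'thought'; is c-commanded by the pronoun; coreference would bind this R-expression — blocked (Principle C).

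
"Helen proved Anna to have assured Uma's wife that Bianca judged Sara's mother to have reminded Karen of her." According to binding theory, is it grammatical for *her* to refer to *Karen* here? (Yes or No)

No

*Karen* is an R-expression; Principle C requires it to be free (not bound by any c-commanding expression).
— her: second object of the clause headed by 'reminded'; the R-expression locally c-commands the pronoun — coreference blocked (Principle B on the pronoun).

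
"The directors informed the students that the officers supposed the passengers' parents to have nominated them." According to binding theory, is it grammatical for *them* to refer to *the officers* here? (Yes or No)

*the officers* is an R-expression; Principle C requires it to be free (not bound by any c-commanding expression).
— them: object of the clause headed by 'nominated'; the pronoun does not c-command the R-expression — coreference allowed.

Yes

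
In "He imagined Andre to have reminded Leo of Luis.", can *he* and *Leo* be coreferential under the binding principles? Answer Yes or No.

*Leo* is an R-expression; Principle C requires it to be free (not bound by any c-commanding expression).
— he: subject of the matrix clause; the pronoun c-commands the R-expression — coreference blocked (Principle C).

No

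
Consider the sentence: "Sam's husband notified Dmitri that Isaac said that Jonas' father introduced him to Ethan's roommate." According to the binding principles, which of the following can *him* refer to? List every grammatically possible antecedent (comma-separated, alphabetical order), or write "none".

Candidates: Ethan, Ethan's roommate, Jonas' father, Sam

Sam

*him* is a pronoun; Principle B requires it to be free in its binding domain — the clause headed by 'introduced'.
— Ethan: possessor inside the second object DP of the clause headed by 'introduced'; is c-commanded by the pronoun; coreference would bind this R-expression — blocked (Principle C).
— Ethan's roommate: second object of the clause headed by 'introduced'; is c-commanded by the pronoun; coreference would bind this R-expression — blocked (Principle C).
— Jonas' father: subject of the clause headed by 'introduced'; c-commands the pronoun within its binding domain — blocked (Principle B).
— Sam: possessor inside the subject DP of the matrix clause; does not c-command the pronoun — Principle B does not apply; allowed.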